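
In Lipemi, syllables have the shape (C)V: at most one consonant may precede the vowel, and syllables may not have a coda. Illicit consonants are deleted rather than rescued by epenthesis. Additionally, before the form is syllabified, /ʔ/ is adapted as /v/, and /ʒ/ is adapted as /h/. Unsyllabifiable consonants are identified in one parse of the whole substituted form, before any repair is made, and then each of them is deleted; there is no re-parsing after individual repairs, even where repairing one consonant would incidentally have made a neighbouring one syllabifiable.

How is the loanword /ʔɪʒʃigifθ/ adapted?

Substitution: /ʔ/ → /v/, /ʒ/ → /h/, giving /vɪhʃigifθ/.
The consonants /h/, /f/, /θ/ cannot be parsed into a legal (C)V syllable (no codas are permitted; onsets are limited to one consonant).
Each unlicensed consonant is deleted: /h/, /f/, /θ/.

vɪʃigi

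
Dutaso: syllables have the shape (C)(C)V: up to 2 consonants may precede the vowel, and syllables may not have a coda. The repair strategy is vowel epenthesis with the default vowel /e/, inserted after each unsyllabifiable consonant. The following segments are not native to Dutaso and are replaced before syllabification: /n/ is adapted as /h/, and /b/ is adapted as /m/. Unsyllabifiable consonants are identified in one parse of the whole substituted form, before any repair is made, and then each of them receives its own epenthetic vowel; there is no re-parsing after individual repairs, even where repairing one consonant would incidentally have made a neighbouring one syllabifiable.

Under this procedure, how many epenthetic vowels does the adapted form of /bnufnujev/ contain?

After substitution the input is /mhufhujev/.
The unsyllabifiable consonants are /v/; each receives one epenthetic vowel.

1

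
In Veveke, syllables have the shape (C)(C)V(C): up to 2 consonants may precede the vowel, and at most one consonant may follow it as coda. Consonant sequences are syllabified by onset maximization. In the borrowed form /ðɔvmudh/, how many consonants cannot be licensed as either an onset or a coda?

Syllabifying with onset maximization leaves /h/ stranded (at most one coda consonant is licensed; onsets may contain at most 2 consonants).

1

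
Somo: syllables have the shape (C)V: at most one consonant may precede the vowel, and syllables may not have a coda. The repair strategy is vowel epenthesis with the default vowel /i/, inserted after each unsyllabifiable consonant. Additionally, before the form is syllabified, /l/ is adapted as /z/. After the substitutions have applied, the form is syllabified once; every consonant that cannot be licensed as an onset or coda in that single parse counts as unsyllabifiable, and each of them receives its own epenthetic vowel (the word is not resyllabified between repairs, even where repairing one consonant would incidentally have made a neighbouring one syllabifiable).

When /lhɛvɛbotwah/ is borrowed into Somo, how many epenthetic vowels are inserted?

3

After substitution the input is /zhɛvɛbotwah/.
The unsyllabifiable consonants are /z/, /t/, /h/; each receives one epenthetic vowel.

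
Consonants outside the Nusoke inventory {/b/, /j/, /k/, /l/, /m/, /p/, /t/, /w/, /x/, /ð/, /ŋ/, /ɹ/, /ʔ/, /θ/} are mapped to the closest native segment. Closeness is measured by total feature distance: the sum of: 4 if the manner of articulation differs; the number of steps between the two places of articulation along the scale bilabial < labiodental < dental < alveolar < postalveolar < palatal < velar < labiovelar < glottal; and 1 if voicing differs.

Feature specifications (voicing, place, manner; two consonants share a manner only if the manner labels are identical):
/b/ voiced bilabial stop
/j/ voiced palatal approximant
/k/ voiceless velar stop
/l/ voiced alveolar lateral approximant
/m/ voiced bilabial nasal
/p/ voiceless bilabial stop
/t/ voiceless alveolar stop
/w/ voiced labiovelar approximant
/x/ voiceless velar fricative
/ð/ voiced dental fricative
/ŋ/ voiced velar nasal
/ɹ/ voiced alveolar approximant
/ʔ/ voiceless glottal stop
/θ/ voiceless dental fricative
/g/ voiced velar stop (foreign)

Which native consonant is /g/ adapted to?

k

/k/ is closest: same manner (stop), place distance 0 (velar→velar), voicing differs (+1); total 1. Next closest is /ʔ/ at distance 3.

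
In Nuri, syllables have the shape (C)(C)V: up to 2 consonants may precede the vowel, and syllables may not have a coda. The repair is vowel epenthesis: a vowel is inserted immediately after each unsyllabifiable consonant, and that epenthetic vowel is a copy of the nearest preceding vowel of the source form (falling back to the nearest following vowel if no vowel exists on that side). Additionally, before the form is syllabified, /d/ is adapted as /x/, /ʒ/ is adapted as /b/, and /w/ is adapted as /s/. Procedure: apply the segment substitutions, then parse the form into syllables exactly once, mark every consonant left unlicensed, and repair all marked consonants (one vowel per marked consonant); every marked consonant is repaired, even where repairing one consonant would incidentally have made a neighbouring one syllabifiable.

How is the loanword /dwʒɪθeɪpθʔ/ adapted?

xɪsbɪθeɪpɪθɪʔɪ

Substitution: /d/ → /x/, /w/ → /s/, /ʒ/ → /b/, giving /xsbɪθeɪpθʔ/.
Under (C)(C)V, the unsyllabifiable consonants are /x/, /p/, /θ/, /ʔ/ (no codas are permitted; onsets may contain at most 2 consonants).
Epenthesis after each stranded consonant: /x/ → /xɪ/, /p/ → /pɪ/, /θ/ → /θɪ/, /ʔ/ → /ʔɪ/.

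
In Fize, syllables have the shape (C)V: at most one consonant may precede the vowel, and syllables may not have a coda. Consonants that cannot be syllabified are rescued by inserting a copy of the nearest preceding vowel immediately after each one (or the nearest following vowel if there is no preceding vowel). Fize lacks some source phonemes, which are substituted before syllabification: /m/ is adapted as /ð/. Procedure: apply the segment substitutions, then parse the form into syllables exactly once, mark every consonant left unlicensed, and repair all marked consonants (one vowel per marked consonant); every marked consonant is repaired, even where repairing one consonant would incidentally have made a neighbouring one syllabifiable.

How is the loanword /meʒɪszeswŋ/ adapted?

Substitution: /m/ → /ð/, giving /ðeʒɪszeswŋ/.
Syllabifying with onset maximization leaves /s/, /s/, /w/, /ŋ/ stranded (no codas are permitted; onsets are limited to one consonant).
Inserting the epenthetic vowel yields /s/ → /sɪ/, /s/ → /se/, /w/ → /we/, /ŋ/ → /ŋe/.

ðeʒɪsɪzeseweŋe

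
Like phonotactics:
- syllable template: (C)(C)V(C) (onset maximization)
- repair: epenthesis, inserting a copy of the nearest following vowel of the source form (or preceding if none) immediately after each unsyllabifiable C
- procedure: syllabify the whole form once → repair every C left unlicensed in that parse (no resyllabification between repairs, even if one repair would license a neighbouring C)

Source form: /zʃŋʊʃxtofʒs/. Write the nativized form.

Syllabifying with onset maximization leaves /z/, /ʒ/, /s/ stranded (at most one coda consonant is licensed; onsets may contain at most 2 consonants).
Epenthesis after each stranded consonant: /z/ → /zʊ/, /ʒ/ → /ʒo/, /s/ → /so/.

zʊʃŋʊʃxtofʒoso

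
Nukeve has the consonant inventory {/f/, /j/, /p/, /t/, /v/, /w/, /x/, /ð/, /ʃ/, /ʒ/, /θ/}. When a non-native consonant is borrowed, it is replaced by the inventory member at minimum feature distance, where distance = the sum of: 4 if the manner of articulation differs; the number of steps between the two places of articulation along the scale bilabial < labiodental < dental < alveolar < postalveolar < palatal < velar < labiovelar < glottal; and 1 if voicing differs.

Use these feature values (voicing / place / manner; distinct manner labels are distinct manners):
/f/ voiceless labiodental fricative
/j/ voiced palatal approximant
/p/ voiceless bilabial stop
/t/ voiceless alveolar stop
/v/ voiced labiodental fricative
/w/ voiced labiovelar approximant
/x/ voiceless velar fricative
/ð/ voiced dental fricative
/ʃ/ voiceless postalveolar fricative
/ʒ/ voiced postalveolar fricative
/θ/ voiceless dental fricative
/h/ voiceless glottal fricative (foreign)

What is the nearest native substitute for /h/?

x

/x/ is closest: same manner (fricative), place distance 2 (glottal→velar), same voicing; total 2. Next closest is /ʃ/ at distance 4.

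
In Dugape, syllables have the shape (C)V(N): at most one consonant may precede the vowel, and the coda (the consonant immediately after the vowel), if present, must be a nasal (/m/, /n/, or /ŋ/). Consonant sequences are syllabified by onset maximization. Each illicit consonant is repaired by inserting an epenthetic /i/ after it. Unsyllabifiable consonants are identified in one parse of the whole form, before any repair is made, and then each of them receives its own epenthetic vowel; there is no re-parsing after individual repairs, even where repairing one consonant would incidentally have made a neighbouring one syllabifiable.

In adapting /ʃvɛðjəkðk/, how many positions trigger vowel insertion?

5

The unsyllabifiable consonants are /ʃ/, /ð/, /k/, /ð/, /k/; each receives one epenthetic vowel.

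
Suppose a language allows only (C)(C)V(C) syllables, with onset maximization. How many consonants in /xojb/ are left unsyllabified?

Under (C)(C)V(C), the unsyllabifiable consonants are /b/ (at most one coda consonant is licensed; onsets may contain at most 2 consonants).

1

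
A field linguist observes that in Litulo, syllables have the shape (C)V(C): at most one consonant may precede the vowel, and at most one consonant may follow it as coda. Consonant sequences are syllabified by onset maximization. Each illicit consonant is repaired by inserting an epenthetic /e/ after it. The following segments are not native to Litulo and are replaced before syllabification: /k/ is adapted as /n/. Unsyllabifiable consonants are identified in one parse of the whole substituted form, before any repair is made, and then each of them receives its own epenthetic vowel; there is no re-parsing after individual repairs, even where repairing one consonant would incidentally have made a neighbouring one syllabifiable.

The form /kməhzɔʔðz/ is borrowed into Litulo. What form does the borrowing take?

neməhzɔʔðeze

Substitution: /k/ → /n/, giving /nməhzɔʔðz/.
The consonants /n/, /ð/, /z/ cannot be parsed into a legal (C)V(C) syllable (at most one coda consonant is licensed; onsets are limited to one consonant).
Epenthesis after each stranded consonant: /n/ → /ne/, /ð/ → /ðe/, /z/ → /ze/.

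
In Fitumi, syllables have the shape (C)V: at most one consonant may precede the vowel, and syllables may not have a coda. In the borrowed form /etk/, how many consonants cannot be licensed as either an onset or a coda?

Under (C)V, the unsyllabifiable consonants are /t/, /k/ (no codas are permitted; onsets are limited to one consonant).

2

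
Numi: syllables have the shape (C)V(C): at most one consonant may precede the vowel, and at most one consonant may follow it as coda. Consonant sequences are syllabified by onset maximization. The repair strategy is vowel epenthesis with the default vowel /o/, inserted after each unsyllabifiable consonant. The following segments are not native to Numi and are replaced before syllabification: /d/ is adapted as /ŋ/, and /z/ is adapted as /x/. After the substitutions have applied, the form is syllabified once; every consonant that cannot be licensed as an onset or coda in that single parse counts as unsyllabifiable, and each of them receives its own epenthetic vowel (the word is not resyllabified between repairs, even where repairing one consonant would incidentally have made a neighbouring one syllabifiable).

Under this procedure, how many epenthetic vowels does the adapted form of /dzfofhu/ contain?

After substitution the input is /ŋxfofhu/.
The unsyllabifiable consonants are /ŋ/, /x/; each receives one epenthetic vowel.

2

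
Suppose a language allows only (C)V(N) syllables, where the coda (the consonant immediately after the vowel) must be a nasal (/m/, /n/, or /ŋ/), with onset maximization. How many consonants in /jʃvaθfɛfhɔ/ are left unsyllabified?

Syllabifying with onset maximization leaves /j/, /ʃ/, /θ/, /f/ stranded (only a nasal (/m/, /n/, or /ŋ/) is licensed in coda position; onsets are limited to one consonant).

4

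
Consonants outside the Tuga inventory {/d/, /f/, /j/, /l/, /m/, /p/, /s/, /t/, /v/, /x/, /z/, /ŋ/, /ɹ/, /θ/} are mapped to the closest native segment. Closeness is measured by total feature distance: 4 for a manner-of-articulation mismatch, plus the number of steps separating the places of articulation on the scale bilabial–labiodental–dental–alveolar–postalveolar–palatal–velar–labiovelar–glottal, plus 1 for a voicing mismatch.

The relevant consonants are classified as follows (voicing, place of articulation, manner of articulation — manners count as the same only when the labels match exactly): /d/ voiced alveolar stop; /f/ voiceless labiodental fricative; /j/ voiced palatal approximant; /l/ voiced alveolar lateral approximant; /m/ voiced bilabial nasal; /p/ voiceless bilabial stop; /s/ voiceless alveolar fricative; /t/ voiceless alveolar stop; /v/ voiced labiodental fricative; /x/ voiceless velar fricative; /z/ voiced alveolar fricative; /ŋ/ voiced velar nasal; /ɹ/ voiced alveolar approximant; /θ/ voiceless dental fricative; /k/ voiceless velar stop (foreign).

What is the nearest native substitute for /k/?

t

/t/ is closest: same manner (stop), place distance 3 (velar→alveolar), same voicing; total 3. Next closest is /d/ at distance 4.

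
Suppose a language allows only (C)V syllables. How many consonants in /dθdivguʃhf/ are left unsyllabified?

Syllabifying with onset maximization leaves /d/, /θ/, /v/, /ʃ/, /h/, /f/ stranded (no codas are permitted; onsets are limited to one consonant).

6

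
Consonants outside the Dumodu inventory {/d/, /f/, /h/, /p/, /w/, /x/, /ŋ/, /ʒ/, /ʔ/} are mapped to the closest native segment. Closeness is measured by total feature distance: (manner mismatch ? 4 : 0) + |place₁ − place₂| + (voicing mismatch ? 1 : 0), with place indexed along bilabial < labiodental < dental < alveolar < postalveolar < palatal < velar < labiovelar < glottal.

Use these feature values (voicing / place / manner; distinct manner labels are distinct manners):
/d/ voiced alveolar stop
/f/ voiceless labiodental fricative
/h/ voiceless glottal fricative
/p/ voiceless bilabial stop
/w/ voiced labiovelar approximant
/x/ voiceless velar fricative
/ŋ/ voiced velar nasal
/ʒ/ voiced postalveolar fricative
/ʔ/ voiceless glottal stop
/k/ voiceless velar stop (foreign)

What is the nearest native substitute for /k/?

ʔ

/ʔ/ is closest: same manner (stop), place distance 2 (velar→glottal), same voicing; total 2. Next closest is /d/ at distance 4.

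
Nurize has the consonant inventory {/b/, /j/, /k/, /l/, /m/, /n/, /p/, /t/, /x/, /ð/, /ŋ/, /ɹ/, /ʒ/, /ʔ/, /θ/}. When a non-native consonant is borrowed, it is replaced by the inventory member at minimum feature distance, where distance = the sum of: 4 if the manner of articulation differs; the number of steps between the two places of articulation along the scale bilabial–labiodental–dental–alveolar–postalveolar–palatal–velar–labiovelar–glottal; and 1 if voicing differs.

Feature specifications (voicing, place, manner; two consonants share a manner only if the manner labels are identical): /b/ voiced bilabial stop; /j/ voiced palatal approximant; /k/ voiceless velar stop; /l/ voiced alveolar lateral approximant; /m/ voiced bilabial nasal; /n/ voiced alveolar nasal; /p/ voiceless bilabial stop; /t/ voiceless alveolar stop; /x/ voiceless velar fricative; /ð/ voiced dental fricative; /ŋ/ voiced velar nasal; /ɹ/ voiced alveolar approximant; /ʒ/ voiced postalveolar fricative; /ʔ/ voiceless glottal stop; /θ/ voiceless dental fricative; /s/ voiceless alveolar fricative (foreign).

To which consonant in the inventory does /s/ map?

θ

/θ/ is closest: same manner (fricative), place distance 1 (alveolar→dental), same voicing; total 1. Next closest is /ð/ at distance 2.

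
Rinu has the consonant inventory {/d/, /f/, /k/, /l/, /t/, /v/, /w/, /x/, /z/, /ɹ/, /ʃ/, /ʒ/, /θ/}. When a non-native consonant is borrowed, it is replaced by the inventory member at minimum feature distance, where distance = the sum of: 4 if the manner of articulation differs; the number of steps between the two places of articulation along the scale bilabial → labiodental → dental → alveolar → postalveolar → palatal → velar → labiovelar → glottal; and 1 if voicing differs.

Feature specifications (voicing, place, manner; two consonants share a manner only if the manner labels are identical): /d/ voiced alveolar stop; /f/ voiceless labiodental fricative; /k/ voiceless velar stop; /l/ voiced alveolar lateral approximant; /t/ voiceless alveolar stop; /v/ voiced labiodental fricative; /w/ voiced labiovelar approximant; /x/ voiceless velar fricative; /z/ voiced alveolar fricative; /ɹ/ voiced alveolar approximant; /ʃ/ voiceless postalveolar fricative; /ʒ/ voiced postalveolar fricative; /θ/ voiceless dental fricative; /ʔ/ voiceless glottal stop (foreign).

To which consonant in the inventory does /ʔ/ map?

/k/ is closest: same manner (stop), place distance 2 (glottal→velar), same voicing; total 2. Next closest is /t/ at distance 5.

k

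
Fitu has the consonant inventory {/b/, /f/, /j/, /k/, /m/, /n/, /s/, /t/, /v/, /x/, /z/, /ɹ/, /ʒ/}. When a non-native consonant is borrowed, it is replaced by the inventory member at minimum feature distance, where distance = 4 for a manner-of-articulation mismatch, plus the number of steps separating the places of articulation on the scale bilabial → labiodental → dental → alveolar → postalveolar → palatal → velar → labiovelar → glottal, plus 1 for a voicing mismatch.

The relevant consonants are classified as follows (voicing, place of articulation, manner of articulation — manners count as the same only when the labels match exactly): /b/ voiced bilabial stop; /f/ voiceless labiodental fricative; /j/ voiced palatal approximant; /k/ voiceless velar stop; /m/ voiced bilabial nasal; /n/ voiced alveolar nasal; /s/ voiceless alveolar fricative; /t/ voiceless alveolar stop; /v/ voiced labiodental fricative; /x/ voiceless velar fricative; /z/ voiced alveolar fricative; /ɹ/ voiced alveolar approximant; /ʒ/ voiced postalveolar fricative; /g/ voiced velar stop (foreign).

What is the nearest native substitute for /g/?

/k/ is closest: same manner (stop), place distance 0 (velar→velar), voicing differs (+1); total 1. Next closest is /t/ at distance 4.

k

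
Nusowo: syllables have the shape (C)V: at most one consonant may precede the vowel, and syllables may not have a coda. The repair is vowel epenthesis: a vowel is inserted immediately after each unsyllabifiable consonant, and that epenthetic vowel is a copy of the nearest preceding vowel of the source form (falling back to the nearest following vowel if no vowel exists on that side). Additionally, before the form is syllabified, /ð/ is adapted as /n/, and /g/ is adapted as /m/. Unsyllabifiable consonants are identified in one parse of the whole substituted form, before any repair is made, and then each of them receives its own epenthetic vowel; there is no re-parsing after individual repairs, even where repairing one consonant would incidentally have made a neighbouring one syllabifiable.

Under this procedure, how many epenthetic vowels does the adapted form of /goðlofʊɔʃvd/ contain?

4

After substitution the input is /monlofʊɔʃvd/.
The unsyllabifiable consonants are /n/, /ʃ/, /v/, /d/; each receives one epenthetic vowel.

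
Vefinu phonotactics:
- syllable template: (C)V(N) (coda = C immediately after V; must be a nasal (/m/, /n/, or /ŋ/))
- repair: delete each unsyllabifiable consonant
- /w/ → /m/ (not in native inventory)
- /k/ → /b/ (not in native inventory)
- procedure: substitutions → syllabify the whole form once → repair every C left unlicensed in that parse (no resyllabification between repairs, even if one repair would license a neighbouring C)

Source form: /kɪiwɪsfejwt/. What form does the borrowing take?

bɪimɪfe

Substitution: /k/ → /b/, /w/ → /m/, giving /bɪimɪsfejmt/.
The consonants /s/, /j/, /m/, /t/ cannot be parsed into a legal (C)V(N) syllable (only a nasal (/m/, /n/, or /ŋ/) is licensed in coda position; onsets are limited to one consonant).
Deleting the stranded consonants removes /s/, /j/, /m/, /t/.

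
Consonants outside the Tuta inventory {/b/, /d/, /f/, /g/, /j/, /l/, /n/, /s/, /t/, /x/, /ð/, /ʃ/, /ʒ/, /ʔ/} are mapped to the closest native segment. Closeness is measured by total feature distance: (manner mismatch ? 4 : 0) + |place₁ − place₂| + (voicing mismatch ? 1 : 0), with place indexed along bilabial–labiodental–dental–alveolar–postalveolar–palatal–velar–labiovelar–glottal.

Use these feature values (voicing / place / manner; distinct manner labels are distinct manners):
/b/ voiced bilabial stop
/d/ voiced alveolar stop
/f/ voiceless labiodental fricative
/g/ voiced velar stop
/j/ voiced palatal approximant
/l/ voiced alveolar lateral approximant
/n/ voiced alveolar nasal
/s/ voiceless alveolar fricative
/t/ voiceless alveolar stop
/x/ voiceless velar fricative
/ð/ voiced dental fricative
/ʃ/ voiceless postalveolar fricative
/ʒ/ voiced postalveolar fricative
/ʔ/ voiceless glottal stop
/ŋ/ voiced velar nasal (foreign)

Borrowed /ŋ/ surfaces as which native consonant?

/n/ is closest: same manner (nasal), place distance 3 (velar→alveolar), same voicing; total 3. Next closest is /g/ at distance 4.

n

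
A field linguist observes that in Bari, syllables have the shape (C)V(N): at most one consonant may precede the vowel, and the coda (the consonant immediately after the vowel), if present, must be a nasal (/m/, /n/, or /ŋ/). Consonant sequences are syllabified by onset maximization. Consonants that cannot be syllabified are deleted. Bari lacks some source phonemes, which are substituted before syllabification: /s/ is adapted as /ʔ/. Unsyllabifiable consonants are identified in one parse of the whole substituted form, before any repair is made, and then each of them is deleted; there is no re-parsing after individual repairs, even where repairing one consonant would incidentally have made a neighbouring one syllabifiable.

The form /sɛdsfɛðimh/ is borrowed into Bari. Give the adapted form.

ʔɛfɛðim

Substitution: /s/ → /ʔ/, giving /ʔɛdʔfɛðimh/.
Under (C)V(N), the unsyllabifiable consonants are /d/, /ʔ/, /h/ (only a nasal (/m/, /n/, or /ŋ/) is licensed in coda position; onsets are limited to one consonant).
Each unlicensed consonant is deleted: /d/, /ʔ/, /h/.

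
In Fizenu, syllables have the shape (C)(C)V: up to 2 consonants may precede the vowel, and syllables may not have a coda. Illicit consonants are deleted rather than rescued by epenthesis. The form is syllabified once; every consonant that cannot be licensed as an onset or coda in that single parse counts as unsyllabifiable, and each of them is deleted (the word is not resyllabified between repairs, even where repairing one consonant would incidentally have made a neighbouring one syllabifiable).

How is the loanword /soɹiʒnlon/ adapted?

The consonants /ʒ/, /n/ cannot be parsed into a legal (C)(C)V syllable (no codas are permitted; onsets may contain at most 2 consonants).
Each unlicensed consonant is deleted: /ʒ/, /n/.

soɹinlo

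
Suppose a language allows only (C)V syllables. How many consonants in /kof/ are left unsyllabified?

1

Under (C)V, the unsyllabifiable consonants are /f/ (no codas are permitted; onsets are limited to one consonant).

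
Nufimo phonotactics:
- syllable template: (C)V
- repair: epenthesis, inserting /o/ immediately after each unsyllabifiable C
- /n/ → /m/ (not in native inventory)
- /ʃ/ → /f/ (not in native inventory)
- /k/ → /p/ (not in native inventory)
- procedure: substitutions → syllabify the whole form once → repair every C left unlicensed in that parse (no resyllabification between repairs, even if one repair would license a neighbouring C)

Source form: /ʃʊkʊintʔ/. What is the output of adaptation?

Substitution: /ʃ/ → /f/, /k/ → /p/, /n/ → /m/, giving /fʊpʊimtʔ/.
The consonants /m/, /t/, /ʔ/ cannot be parsed into a legal (C)V syllable (no codas are permitted; onsets are limited to one consonant).
Inserting the epenthetic vowel yields /m/ → /mo/, /t/ → /to/, /ʔ/ → /ʔo/.

fʊpʊimotoʔo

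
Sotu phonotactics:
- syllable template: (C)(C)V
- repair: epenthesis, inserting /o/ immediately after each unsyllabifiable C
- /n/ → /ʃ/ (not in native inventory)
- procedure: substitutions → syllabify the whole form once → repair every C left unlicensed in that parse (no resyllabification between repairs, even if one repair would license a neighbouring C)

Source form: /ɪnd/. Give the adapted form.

Substitution: /n/ → /ʃ/, giving /ɪʃd/.
Syllabifying with onset maximization leaves /ʃ/, /d/ stranded (no codas are permitted; onsets may contain at most 2 consonants).
Epenthesis after each stranded consonant: /ʃ/ → /ʃo/, /d/ → /do/.

ɪʃodo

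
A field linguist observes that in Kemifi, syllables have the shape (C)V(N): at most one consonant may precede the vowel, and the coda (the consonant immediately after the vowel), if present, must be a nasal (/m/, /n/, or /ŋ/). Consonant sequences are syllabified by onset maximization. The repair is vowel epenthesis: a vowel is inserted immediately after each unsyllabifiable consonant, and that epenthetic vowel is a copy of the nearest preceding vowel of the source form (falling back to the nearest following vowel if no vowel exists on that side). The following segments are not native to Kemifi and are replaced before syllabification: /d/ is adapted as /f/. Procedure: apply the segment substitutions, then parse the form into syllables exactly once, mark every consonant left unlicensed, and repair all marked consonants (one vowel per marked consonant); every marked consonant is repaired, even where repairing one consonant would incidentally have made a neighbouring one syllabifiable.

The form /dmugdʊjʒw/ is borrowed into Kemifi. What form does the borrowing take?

Substitution: /d/ → /f/, giving /fmugfʊjʒw/.
Under (C)V(N), the unsyllabifiable consonants are /f/, /g/, /j/, /ʒ/, /w/ (only a nasal (/m/, /n/, or /ŋ/) is licensed in coda position; onsets are limited to one consonant).
Epenthesis after each stranded consonant: /f/ → /fu/, /g/ → /gu/, /j/ → /jʊ/, /ʒ/ → /ʒʊ/, /w/ → /wʊ/.

fumugufʊjʊʒʊwʊ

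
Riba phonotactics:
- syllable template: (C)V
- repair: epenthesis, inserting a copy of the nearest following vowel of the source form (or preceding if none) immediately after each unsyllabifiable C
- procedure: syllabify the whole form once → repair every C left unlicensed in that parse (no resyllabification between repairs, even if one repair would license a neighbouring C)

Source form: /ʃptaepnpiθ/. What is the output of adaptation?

The consonants /ʃ/, /p/, /p/, /n/, /θ/ cannot be parsed into a legal (C)V syllable (no codas are permitted; onsets are limited to one consonant).
Each unlicensed consonant becomes the onset of a new syllable: /ʃ/ → /ʃa/, /p/ → /pa/, /p/ → /pi/, /n/ → /ni/, /θ/ → /θi/.

ʃapataepinipiθi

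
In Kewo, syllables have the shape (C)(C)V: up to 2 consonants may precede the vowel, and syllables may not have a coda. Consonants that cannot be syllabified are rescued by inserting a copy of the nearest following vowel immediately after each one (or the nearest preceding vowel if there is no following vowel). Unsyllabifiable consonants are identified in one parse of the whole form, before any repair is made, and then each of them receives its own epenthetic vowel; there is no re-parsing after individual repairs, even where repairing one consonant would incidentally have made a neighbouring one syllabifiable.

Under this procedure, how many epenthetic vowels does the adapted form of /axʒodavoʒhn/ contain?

The unsyllabifiable consonants are /ʒ/, /h/, /n/; each receives one epenthetic vowel.

3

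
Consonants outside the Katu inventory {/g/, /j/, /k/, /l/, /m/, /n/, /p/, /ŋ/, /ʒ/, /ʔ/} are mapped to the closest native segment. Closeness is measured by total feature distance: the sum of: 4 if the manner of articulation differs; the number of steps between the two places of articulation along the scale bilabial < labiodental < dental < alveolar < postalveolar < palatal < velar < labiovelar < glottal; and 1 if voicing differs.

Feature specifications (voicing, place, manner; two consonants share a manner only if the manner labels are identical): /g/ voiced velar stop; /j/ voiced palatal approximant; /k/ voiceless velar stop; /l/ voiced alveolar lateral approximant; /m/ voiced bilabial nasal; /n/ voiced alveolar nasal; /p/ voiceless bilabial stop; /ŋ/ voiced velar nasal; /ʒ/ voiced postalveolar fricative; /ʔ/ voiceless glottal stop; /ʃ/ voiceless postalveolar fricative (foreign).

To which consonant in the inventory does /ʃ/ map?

ʒ

/ʒ/ is closest: same manner (fricative), place distance 0 (postalveolar→postalveolar), voicing differs (+1); total 1. Next closest is /j/ at distance 6.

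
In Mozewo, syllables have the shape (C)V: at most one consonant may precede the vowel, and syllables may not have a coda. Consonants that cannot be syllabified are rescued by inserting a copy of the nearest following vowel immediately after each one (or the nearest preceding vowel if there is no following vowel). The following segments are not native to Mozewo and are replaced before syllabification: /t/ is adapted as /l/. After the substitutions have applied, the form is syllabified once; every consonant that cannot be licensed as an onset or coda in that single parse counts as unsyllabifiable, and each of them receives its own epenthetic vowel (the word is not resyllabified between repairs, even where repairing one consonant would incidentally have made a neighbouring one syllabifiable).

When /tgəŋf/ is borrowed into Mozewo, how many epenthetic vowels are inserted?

3

After substitution the input is /lgəŋf/.
The unsyllabifiable consonants are /l/, /ŋ/, /f/; each receives one epenthetic vowel.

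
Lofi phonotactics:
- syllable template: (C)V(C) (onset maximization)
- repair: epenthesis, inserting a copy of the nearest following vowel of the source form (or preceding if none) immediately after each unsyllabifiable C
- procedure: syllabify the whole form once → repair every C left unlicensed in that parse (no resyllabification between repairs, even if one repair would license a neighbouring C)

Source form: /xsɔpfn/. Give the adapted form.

xɔsɔpfɔnɔ

Syllabifying with onset maximization leaves /x/, /f/, /n/ stranded (at most one coda consonant is licensed; onsets are limited to one consonant).
Each unlicensed consonant becomes the onset of a new syllable: /x/ → /xɔ/, /f/ → /fɔ/, /n/ → /nɔ/.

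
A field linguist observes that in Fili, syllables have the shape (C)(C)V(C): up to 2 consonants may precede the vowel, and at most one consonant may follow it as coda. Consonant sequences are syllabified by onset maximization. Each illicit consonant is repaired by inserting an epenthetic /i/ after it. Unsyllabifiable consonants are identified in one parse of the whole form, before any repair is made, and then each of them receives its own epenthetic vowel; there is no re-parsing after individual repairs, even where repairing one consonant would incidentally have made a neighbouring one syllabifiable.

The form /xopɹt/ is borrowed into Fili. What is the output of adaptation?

xopɹiti

Under (C)(C)V(C), the unsyllabifiable consonants are /ɹ/, /t/ (at most one coda consonant is licensed; onsets may contain at most 2 consonants).
Each unlicensed consonant becomes the onset of a new syllable: /ɹ/ → /ɹi/, /t/ → /ti/.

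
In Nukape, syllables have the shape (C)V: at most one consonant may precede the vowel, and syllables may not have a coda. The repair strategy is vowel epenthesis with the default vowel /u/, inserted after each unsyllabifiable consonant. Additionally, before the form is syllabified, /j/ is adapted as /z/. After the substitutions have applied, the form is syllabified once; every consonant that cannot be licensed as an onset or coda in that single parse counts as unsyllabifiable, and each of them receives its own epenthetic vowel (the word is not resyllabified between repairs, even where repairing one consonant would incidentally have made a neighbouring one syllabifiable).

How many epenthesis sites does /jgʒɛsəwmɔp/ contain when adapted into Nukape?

4

After substitution the input is /zgʒɛsəwmɔp/.
The unsyllabifiable consonants are /z/, /g/, /w/, /p/; each receives one epenthetic vowel.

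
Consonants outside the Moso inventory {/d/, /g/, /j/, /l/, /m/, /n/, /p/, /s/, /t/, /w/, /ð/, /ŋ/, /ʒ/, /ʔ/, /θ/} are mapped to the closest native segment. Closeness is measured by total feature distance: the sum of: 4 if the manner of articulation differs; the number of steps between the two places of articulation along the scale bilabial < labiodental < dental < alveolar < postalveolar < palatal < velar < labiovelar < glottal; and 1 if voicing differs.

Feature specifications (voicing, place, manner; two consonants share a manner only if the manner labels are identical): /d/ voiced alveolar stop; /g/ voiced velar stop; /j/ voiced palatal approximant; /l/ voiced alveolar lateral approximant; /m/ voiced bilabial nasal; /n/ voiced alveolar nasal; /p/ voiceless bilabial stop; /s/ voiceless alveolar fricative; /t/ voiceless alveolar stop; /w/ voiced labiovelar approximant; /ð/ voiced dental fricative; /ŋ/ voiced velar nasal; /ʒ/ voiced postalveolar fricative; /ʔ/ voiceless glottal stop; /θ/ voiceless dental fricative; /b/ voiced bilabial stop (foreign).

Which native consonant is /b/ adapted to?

p

/p/ is closest: same manner (stop), place distance 0 (bilabial→bilabial), voicing differs (+1); total 1. Next closest is /d/ at distance 3.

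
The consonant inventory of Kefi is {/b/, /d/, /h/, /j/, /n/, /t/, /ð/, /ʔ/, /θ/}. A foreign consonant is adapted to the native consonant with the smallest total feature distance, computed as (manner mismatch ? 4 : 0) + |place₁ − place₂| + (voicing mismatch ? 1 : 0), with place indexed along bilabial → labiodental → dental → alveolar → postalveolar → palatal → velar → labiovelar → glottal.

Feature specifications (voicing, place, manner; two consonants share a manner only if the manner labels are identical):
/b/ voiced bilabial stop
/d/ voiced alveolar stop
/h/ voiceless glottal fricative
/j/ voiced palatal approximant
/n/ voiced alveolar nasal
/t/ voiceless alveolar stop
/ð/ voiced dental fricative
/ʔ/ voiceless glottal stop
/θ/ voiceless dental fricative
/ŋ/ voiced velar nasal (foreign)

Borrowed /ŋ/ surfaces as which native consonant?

/n/ is closest: same manner (nasal), place distance 3 (velar→alveolar), same voicing; total 3. Next closest is /j/ at distance 5.

n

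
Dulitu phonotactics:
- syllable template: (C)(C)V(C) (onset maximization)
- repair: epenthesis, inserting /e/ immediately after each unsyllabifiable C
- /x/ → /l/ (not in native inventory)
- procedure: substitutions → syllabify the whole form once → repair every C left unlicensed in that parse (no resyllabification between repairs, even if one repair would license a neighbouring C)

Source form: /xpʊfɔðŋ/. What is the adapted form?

lpʊfɔðŋe

Substitution: /x/ → /l/, giving /lpʊfɔðŋ/.
The consonants /ŋ/ cannot be parsed into a legal (C)(C)V(C) syllable (at most one coda consonant is licensed; onsets may contain at most 2 consonants).
Epenthesis after each stranded consonant: /ŋ/ → /ŋe/.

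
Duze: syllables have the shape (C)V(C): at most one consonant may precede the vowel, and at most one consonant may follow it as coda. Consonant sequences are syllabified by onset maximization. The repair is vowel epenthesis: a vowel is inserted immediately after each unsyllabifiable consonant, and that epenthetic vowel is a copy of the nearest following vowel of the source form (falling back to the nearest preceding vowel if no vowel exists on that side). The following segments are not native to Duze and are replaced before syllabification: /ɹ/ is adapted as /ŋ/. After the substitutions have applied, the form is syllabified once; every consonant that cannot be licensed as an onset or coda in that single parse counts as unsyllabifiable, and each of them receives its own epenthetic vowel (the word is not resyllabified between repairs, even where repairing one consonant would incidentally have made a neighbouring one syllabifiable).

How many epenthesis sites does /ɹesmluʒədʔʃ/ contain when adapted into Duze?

After substitution the input is /ŋesmluʒədʔʃ/.
The unsyllabifiable consonants are /m/, /ʔ/, /ʃ/; each receives one epenthetic vowel.

3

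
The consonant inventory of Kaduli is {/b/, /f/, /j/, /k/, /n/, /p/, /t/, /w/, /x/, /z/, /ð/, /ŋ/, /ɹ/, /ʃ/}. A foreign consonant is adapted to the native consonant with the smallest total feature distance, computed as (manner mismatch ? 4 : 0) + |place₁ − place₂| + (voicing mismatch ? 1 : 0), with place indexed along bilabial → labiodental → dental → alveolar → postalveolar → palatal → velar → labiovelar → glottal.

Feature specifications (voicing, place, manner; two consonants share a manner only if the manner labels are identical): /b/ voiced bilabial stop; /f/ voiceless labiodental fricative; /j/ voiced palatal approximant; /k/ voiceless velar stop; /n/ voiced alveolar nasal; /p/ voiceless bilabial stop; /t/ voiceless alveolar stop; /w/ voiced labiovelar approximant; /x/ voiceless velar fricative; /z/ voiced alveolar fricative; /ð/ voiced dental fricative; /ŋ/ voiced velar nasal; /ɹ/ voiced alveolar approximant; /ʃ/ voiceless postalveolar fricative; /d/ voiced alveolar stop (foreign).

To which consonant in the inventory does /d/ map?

t

/t/ is closest: same manner (stop), place distance 0 (alveolar→alveolar), voicing differs (+1); total 1. Next closest is /b/ at distance 3.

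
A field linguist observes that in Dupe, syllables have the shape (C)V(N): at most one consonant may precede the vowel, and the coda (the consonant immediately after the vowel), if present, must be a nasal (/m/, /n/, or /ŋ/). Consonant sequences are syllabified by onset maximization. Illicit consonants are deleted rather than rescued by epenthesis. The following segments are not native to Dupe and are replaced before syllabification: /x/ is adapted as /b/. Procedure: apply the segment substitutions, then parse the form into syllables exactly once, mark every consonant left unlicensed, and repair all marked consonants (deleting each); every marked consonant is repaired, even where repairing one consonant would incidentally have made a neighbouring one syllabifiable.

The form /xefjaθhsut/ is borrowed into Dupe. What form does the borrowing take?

bejasu

Substitution: /x/ → /b/, giving /befjaθhsut/.
The consonants /f/, /θ/, /h/, /t/ cannot be parsed into a legal (C)V(N) syllable (only a nasal (/m/, /n/, or /ŋ/) is licensed in coda position; onsets are limited to one consonant).
Deleting the stranded consonants removes /f/, /θ/, /h/, /t/.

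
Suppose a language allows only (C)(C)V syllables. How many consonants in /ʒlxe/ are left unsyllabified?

1

Syllabifying with onset maximization leaves /ʒ/ stranded (no codas are permitted; onsets may contain at most 2 consonants).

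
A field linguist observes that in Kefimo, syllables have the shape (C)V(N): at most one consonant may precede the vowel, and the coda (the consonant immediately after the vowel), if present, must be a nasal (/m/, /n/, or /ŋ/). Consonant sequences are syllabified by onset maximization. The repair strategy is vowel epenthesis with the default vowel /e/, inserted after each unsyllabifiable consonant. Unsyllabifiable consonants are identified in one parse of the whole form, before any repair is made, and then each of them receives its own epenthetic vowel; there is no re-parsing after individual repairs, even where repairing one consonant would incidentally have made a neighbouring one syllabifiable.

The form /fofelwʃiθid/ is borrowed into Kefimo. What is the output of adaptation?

fofeleweʃiθide

Under (C)V(N), the unsyllabifiable consonants are /l/, /w/, /d/ (only a nasal (/m/, /n/, or /ŋ/) is licensed in coda position; onsets are limited to one consonant).
Epenthesis after each stranded consonant: /l/ → /le/, /w/ → /we/, /d/ → /de/.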